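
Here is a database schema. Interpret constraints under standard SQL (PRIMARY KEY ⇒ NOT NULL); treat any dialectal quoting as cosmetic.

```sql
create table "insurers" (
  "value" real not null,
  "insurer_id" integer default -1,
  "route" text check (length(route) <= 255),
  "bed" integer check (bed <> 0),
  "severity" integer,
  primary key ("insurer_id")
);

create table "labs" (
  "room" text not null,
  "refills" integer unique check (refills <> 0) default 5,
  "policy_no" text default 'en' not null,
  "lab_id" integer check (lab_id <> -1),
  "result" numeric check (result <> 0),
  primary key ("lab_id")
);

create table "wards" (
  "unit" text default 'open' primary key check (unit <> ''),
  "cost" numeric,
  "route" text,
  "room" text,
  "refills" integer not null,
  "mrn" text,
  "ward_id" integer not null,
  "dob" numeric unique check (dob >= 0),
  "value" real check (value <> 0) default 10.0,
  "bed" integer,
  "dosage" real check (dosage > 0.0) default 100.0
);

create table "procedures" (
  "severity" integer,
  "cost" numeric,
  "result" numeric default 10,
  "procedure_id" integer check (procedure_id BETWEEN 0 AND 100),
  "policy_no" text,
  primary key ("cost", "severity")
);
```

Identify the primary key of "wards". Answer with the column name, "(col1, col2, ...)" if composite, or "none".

unit is declared PRIMARY KEY inline on the column.

unit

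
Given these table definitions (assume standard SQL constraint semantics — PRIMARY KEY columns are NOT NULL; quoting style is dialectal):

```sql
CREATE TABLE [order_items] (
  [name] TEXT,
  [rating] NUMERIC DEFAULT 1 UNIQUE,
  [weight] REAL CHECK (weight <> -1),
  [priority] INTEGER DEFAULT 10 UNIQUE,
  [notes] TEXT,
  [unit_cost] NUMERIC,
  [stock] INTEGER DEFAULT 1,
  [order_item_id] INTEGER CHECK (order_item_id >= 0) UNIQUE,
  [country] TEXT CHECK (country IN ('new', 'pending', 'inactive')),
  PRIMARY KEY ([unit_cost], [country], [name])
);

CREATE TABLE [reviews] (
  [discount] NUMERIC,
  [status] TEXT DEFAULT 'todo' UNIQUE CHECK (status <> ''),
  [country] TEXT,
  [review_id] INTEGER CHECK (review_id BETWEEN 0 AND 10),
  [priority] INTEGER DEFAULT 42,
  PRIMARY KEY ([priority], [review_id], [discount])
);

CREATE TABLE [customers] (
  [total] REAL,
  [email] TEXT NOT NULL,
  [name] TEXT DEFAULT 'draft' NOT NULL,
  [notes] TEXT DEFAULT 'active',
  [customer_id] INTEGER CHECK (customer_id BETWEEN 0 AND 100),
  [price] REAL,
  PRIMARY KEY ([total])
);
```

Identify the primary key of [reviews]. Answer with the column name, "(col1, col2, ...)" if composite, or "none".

A table-level PRIMARY KEY clause names 3 columns: priority, review_id, discount.
This is a composite key — the combination is unique, not each column individually.

(priority, review_id, discount)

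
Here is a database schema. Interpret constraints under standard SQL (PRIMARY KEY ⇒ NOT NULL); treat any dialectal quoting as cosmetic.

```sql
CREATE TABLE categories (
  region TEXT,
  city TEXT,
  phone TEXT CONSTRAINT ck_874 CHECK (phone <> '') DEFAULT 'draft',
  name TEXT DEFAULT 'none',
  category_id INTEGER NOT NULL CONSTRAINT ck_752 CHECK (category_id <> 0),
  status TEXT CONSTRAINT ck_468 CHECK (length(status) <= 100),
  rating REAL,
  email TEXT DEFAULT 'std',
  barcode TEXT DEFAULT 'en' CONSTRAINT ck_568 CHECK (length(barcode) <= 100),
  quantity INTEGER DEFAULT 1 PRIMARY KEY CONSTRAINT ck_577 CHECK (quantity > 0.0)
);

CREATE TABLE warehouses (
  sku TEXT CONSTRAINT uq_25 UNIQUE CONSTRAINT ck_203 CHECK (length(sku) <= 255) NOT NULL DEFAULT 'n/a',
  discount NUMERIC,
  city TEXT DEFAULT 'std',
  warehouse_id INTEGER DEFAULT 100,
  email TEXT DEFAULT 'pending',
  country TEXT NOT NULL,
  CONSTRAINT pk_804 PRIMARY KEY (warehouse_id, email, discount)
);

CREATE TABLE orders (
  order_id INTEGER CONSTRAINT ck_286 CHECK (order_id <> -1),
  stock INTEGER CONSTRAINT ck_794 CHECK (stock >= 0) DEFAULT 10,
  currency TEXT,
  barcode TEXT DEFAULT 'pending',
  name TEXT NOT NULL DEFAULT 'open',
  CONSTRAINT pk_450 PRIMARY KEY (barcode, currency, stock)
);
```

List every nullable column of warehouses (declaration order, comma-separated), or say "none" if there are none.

city

- sku: declared NOT NULL → not nullable.
- discount: part of the PRIMARY KEY, which implies NOT NULL → not nullable.
- city: DEFAULT only fills an omitted column; an explicit NULL is still allowed → nullable.
- warehouse_id: part of the PRIMARY KEY, which implies NOT NULL → not nullable.
- email: part of the PRIMARY KEY, which implies NOT NULL → not nullable.
- country: declared NOT NULL → not nullable.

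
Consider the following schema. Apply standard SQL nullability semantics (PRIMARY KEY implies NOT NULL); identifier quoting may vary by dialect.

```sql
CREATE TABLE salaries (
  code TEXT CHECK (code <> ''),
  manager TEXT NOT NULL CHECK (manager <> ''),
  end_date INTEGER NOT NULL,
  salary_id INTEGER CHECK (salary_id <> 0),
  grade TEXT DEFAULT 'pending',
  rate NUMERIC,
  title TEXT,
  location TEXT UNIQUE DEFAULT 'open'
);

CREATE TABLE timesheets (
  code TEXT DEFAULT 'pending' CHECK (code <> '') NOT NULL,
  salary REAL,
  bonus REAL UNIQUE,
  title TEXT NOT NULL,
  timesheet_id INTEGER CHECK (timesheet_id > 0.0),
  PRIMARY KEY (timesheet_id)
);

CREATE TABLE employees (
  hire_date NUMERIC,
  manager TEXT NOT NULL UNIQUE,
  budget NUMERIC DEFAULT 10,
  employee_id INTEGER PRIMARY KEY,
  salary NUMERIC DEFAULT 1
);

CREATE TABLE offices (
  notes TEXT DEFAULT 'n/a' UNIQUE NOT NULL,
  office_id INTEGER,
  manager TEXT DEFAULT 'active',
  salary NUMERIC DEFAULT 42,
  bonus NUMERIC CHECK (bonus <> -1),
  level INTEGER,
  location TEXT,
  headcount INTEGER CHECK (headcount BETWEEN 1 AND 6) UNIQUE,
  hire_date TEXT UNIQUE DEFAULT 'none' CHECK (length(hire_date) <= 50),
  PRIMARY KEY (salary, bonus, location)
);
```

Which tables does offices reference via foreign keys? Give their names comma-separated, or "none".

No column in offices has a REFERENCES clause.

none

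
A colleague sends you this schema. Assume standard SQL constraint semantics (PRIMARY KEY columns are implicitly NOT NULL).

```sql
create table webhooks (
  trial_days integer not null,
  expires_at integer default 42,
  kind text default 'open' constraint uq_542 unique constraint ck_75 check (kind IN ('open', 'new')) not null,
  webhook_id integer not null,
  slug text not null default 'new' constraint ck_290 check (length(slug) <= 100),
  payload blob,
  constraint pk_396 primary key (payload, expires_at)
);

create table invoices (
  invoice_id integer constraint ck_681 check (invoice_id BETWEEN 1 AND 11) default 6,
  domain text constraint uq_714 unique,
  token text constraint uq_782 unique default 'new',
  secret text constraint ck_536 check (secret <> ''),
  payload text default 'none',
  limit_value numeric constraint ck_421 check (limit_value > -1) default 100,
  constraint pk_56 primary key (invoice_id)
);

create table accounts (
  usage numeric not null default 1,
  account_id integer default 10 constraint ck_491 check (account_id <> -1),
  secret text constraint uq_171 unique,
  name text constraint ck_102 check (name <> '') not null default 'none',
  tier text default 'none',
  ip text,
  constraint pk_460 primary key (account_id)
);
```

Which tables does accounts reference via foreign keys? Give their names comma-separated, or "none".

No column in accounts has a REFERENCES clause.

none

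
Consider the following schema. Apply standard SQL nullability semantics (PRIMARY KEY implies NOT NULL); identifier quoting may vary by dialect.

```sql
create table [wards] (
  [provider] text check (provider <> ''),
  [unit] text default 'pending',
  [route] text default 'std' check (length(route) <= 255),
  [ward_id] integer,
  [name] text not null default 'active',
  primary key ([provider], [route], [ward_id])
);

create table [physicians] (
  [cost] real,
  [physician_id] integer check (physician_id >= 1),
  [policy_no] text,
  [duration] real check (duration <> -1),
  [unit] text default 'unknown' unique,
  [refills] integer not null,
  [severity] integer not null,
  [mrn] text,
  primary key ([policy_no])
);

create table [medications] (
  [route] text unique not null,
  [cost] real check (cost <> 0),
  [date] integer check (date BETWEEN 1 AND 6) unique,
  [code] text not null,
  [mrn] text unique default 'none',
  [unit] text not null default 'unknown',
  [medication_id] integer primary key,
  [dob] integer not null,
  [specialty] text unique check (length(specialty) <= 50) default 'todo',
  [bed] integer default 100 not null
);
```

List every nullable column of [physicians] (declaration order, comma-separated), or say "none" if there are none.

cost, physician_id, duration, unit, mrn

- cost: no NOT NULL constraint applies → nullable.
- physician_id: CHECK does not forbid NULL (a CHECK constraint passes when its expression is NULL) → nullable.
- policy_no: part of the PRIMARY KEY, which implies NOT NULL → not nullable.
- duration: CHECK does not forbid NULL (a CHECK constraint passes when its expression is NULL) → nullable.
- unit: UNIQUE does not imply NOT NULL → nullable.
- refills: declared NOT NULL → not nullable.
- severity: declared NOT NULL → not nullable.
- mrn: no NOT NULL constraint applies → nullable.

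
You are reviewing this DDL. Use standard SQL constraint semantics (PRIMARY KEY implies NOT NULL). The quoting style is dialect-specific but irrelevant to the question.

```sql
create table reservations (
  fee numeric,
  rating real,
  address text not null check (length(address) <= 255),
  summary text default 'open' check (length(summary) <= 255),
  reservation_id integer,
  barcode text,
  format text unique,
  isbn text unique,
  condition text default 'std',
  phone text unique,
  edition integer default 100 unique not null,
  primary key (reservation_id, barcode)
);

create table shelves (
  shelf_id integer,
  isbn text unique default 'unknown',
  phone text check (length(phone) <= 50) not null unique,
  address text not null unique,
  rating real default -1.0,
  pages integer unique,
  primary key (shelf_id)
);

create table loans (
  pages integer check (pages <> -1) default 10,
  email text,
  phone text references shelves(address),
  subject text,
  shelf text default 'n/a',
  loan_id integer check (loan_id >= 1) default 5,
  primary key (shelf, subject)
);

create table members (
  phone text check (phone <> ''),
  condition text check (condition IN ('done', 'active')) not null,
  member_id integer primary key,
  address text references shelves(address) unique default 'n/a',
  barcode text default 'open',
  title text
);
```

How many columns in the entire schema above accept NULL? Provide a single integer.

18

reservations: 7 nullable (fee, rating, summary, format, isbn, condition, phone — PK (reservation_id, barcode) and explicit NOT NULL columns excluded).
shelves: 3 nullable (isbn, rating, pages — PK (shelf_id) and explicit NOT NULL columns excluded).
loans: 4 nullable (pages, email, phone, loan_id — PK (shelf, subject) and explicit NOT NULL columns excluded).
members: 4 nullable (phone, address, barcode, title — PK (member_id) and explicit NOT NULL columns excluded).
Total: 7 + 3 + 4 + 4 = 18.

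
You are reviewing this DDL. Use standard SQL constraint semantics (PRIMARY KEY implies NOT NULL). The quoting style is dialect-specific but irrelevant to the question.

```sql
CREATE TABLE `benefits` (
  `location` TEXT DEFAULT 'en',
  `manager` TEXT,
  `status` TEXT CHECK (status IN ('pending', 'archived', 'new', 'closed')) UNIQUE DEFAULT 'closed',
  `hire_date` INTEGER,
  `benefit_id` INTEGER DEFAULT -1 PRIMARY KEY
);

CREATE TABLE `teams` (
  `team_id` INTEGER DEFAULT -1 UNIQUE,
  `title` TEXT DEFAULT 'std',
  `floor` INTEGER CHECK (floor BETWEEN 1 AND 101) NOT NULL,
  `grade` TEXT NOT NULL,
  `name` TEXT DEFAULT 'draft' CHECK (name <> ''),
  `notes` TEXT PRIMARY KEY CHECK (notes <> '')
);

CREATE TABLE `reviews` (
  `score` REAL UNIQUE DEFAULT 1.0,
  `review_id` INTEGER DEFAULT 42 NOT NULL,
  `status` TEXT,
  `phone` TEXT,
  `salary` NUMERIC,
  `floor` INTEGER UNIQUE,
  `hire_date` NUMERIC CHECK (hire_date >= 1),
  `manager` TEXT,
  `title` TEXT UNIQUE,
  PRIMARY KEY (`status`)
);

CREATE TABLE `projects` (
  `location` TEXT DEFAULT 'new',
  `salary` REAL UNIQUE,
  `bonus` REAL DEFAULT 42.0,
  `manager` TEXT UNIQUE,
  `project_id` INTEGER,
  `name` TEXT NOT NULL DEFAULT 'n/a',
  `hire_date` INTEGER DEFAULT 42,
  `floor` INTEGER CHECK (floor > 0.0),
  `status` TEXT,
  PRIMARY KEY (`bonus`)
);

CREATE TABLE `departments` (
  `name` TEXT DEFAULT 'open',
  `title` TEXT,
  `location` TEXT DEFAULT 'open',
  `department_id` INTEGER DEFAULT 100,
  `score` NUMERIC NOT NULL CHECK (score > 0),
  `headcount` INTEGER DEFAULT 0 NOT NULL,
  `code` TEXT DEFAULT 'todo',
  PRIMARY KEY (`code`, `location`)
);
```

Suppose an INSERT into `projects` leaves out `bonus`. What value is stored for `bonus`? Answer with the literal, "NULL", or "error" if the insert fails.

bonus has an explicit DEFAULT 42.0.
When the column is omitted from an INSERT, that default is used.

42.0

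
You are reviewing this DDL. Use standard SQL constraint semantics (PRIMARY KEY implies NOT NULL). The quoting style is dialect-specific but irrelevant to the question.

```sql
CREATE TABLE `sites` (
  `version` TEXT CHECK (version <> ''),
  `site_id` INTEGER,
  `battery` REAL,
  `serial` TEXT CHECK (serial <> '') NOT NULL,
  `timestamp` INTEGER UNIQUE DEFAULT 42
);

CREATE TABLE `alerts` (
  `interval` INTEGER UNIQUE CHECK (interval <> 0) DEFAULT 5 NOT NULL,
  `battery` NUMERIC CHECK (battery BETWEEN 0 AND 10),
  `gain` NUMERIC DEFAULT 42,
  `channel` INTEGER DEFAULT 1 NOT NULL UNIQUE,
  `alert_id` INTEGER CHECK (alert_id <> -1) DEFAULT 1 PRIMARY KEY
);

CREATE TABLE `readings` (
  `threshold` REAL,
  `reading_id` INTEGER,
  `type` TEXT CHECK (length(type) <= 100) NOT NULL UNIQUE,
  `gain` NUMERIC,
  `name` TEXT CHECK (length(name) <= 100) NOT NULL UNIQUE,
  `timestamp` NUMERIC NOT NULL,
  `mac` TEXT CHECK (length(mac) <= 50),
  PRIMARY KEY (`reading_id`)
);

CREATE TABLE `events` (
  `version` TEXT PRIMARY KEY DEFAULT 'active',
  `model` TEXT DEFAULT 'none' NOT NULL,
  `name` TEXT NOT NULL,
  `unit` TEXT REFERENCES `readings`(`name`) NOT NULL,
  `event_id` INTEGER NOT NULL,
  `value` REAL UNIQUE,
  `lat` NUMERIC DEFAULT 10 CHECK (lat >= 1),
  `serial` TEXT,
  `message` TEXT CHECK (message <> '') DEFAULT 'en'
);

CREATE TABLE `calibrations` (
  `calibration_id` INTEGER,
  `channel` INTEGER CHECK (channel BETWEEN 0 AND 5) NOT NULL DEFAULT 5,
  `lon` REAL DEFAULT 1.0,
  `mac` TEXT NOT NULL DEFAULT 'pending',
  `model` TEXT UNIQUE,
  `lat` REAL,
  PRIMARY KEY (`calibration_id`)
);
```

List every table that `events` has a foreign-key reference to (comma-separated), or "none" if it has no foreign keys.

readings

- unit REFERENCES readings(name).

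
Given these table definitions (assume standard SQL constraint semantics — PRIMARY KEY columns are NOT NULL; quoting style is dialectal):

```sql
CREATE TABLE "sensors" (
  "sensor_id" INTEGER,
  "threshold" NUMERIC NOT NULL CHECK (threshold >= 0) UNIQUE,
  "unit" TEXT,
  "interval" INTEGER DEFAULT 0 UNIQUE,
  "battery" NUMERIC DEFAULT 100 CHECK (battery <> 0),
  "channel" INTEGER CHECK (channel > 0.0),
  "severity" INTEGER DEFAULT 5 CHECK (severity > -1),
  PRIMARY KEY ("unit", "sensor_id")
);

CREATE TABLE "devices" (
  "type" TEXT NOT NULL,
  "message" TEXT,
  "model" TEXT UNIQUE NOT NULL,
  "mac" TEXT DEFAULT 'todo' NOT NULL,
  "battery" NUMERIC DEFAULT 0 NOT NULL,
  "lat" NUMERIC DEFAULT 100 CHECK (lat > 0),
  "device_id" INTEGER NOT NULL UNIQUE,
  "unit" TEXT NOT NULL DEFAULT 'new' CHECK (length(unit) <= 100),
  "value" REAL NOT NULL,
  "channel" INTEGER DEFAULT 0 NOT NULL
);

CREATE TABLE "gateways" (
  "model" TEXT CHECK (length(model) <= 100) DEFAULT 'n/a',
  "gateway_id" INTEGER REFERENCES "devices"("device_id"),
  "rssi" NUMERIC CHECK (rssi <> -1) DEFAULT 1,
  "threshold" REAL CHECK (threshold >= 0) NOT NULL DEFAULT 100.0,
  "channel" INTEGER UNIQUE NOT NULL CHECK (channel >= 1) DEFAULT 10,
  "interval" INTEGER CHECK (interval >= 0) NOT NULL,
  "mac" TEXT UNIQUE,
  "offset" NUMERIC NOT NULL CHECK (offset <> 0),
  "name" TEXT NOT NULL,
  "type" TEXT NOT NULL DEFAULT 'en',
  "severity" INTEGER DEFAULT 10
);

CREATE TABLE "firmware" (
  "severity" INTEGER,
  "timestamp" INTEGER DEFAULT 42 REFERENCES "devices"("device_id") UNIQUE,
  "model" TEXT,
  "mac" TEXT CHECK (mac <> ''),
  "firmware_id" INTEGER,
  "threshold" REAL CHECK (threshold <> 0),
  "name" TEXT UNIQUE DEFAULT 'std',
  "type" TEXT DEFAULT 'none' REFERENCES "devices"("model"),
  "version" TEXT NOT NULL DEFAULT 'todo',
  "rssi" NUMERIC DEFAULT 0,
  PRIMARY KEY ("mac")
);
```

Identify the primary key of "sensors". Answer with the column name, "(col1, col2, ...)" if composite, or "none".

A table-level PRIMARY KEY clause names 2 columns: unit, sensor_id.
This is a composite key — the combination is unique, not each column individually.

(unit, sensor_id)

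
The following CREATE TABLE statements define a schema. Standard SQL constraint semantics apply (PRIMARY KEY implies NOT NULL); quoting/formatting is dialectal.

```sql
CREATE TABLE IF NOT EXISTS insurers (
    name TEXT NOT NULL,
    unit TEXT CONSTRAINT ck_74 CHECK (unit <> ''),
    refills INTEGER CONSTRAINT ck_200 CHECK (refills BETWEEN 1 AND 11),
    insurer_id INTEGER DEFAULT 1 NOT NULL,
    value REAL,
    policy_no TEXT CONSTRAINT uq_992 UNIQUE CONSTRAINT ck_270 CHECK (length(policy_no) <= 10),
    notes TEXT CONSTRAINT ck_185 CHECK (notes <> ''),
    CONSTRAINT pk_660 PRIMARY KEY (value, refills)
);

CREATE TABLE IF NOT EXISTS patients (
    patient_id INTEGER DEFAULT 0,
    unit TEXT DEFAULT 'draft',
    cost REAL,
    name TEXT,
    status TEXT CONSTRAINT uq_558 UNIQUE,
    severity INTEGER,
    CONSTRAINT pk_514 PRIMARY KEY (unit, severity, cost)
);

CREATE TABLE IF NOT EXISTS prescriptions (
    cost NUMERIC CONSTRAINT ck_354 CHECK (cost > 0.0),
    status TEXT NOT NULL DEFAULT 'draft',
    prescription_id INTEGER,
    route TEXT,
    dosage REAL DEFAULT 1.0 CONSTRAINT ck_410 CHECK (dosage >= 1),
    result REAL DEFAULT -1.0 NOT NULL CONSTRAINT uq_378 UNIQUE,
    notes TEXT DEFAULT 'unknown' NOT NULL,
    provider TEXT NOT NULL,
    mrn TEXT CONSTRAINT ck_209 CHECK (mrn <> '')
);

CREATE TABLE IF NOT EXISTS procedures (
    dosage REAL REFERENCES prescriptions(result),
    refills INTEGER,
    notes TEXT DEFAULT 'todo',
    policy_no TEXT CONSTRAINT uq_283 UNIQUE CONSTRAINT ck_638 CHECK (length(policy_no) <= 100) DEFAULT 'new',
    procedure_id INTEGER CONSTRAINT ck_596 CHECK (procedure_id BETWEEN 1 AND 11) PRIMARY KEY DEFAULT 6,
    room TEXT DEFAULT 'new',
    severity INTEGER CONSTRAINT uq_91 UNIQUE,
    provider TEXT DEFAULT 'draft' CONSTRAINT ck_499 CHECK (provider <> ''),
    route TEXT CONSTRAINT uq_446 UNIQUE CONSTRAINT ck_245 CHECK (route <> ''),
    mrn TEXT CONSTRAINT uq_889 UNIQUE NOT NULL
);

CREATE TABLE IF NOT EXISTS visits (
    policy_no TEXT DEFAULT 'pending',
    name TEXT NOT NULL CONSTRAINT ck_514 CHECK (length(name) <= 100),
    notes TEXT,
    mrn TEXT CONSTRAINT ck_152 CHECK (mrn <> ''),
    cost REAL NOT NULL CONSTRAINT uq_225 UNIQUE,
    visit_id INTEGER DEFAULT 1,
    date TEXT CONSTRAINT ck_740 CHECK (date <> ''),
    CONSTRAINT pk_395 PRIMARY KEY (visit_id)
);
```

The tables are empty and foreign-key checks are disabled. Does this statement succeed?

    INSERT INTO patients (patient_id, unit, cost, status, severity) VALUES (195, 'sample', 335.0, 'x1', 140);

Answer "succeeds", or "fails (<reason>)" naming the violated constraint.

succeeds

NOT NULL columns: cost is supplied; severity is supplied; unit is supplied.
No constraint is violated.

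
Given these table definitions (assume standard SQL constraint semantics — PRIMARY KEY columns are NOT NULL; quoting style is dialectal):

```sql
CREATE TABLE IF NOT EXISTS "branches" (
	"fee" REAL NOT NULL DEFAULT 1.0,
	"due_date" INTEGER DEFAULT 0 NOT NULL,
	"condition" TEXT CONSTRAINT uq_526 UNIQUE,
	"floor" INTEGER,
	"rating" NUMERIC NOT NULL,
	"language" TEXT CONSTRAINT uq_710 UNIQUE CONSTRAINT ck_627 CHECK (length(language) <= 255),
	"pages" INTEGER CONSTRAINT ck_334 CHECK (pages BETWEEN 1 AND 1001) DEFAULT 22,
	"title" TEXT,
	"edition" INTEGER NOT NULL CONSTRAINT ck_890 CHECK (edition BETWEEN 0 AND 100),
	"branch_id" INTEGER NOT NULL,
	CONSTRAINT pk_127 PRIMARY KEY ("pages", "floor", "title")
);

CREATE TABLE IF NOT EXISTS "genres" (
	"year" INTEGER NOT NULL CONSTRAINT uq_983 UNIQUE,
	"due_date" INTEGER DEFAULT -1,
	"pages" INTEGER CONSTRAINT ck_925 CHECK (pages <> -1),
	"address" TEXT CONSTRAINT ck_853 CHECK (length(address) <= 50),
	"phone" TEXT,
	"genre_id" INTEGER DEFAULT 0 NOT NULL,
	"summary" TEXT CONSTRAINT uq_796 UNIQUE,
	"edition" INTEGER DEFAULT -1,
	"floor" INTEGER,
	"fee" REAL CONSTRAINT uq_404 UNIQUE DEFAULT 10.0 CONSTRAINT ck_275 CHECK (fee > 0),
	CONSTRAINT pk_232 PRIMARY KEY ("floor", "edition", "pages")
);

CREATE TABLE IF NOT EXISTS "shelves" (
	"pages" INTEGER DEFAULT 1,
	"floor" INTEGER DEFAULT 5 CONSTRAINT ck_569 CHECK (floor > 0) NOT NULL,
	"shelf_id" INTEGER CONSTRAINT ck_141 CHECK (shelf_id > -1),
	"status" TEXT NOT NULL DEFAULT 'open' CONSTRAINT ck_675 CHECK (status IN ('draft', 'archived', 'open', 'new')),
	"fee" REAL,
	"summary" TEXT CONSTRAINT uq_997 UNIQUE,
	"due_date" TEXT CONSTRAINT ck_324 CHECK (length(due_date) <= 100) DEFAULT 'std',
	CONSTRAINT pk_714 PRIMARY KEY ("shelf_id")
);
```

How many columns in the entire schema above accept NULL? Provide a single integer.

branches: 2 nullable (condition, language — PK (pages, floor, title) and explicit NOT NULL columns excluded).
genres: 5 nullable (due_date, address, phone, summary, fee — PK (floor, edition, pages) and explicit NOT NULL columns excluded).
shelves: 4 nullable (pages, fee, summary, due_date — PK (shelf_id) and explicit NOT NULL columns excluded).
Total: 2 + 5 + 4 = 11.

11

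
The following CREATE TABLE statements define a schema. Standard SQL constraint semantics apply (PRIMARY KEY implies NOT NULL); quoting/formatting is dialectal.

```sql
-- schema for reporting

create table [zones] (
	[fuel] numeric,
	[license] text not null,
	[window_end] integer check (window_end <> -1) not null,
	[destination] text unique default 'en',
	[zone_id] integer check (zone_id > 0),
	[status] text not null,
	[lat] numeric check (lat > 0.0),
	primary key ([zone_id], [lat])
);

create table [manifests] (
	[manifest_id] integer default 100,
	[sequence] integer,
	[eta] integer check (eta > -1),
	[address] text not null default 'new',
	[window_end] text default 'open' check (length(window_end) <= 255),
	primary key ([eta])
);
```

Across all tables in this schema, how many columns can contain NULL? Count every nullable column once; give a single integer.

5

zones: 2 nullable (fuel, destination — PK (zone_id, lat) and explicit NOT NULL columns excluded).
manifests: 3 nullable (manifest_id, sequence, window_end — PK (eta) and explicit NOT NULL columns excluded).
Total: 2 + 3 = 5.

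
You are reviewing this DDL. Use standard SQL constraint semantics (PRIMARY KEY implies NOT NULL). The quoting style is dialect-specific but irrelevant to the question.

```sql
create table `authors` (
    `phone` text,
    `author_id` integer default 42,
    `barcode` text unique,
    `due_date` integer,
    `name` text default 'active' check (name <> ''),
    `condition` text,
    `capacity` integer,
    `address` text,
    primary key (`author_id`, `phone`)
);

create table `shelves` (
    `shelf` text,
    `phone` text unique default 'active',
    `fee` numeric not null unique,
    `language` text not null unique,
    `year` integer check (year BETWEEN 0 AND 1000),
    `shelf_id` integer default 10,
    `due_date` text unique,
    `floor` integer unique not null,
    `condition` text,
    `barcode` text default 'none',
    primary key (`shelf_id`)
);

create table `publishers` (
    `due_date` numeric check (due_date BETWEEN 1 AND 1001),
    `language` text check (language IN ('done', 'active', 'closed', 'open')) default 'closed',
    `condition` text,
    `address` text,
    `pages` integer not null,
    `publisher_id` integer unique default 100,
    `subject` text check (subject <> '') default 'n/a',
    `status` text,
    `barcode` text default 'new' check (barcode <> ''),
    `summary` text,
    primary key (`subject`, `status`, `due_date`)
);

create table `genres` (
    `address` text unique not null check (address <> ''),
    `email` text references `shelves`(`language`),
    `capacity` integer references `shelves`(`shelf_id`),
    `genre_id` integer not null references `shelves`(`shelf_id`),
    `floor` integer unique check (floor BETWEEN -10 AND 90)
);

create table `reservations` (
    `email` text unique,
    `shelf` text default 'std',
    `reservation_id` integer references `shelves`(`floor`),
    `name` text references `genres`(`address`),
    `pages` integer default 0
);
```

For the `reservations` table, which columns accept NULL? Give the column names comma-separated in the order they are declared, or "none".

- email: UNIQUE does not imply NOT NULL → nullable.
- shelf: DEFAULT only fills an omitted column; an explicit NULL is still allowed → nullable.
- reservation_id: a foreign key column may be NULL unless separately constrained → nullable.
- name: a foreign key column may be NULL unless separately constrained → nullable.
- pages: DEFAULT only fills an omitted column; an explicit NULL is still allowed → nullable.

email, shelf, reservation_id, name, pages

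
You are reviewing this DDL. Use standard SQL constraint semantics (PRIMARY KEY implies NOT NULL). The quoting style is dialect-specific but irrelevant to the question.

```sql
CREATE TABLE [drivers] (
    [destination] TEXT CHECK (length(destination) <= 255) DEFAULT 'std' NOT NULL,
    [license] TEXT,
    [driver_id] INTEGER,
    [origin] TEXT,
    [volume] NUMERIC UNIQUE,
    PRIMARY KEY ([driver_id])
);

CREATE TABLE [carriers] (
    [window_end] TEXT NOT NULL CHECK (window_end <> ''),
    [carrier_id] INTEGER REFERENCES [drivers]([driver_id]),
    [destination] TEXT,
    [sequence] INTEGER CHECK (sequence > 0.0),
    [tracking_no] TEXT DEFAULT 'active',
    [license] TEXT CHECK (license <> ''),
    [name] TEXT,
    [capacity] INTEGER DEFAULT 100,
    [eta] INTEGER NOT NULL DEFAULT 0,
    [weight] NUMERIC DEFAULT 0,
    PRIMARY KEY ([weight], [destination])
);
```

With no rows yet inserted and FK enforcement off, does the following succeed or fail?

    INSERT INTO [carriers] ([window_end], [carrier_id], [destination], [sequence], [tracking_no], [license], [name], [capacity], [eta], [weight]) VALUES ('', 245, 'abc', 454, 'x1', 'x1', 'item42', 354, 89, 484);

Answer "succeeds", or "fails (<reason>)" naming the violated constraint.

The value '' for window_end violates CHECK (window_end <> '').

fails (CHECK on window_end)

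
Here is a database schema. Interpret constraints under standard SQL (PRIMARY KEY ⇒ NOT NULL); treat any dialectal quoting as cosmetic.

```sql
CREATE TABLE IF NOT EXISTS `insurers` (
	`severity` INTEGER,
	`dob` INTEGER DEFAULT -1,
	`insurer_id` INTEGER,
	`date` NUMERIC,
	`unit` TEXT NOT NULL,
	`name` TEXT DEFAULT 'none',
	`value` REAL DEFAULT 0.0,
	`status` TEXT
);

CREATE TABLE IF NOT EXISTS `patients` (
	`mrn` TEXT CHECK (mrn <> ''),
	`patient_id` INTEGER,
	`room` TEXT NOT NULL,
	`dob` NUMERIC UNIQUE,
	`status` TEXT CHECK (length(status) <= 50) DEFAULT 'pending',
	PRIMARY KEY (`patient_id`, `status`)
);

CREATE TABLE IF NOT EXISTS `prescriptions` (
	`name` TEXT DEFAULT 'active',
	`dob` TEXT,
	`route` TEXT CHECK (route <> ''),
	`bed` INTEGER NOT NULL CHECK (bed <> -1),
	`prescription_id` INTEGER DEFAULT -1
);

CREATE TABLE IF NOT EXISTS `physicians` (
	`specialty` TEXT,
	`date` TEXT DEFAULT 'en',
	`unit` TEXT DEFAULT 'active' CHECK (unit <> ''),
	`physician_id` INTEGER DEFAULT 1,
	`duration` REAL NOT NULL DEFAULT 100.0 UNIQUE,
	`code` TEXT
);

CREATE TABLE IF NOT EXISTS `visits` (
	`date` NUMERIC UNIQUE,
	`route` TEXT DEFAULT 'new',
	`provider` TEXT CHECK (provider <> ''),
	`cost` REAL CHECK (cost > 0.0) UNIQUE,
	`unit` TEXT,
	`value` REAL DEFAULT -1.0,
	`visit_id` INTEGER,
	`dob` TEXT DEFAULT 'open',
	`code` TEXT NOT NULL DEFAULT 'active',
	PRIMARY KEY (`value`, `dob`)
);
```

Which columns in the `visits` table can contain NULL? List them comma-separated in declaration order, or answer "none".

date, route, provider, cost, unit, visit_id

- date: UNIQUE does not imply NOT NULL → nullable.
- route: DEFAULT only fills an omitted column; an explicit NULL is still allowed → nullable.
- provider: CHECK does not forbid NULL (a CHECK constraint passes when its expression is NULL) → nullable.
- cost: CHECK does not forbid NULL (a CHECK constraint passes when its expression is NULL) → nullable.
- unit: no NOT NULL constraint applies → nullable.
- value: part of the PRIMARY KEY, which implies NOT NULL → not nullable.
- visit_id: no NOT NULL constraint applies → nullable.
- dob: part of the PRIMARY KEY, which implies NOT NULL → not nullable.
- code: declared NOT NULL → not nullable.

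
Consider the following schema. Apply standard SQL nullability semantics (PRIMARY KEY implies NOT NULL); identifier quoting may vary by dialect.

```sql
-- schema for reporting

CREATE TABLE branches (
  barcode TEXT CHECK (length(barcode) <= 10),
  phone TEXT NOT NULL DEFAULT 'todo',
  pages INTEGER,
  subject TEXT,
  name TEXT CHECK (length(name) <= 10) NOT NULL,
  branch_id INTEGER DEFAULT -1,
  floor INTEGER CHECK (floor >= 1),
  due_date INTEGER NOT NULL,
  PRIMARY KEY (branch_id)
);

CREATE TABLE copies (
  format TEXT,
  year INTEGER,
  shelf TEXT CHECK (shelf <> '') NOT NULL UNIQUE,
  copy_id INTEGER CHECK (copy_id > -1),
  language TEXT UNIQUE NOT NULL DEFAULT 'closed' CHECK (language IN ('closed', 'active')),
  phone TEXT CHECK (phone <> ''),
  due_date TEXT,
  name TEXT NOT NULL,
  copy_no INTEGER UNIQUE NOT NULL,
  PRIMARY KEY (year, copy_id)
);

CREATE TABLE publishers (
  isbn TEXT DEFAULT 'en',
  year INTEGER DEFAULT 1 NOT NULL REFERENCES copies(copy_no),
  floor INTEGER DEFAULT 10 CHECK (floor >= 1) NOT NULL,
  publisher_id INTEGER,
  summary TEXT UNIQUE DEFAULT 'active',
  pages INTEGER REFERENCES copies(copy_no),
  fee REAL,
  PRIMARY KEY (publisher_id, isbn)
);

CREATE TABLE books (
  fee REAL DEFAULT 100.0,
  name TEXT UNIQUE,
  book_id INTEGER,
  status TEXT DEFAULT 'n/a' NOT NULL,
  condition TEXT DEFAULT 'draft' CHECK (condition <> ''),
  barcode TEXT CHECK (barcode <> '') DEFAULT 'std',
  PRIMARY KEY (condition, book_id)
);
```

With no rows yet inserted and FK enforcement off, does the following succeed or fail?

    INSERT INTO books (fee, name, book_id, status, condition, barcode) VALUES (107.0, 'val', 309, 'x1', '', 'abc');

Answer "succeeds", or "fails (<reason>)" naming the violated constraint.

The value '' for condition violates CHECK (condition <> '').

fails (CHECK on condition)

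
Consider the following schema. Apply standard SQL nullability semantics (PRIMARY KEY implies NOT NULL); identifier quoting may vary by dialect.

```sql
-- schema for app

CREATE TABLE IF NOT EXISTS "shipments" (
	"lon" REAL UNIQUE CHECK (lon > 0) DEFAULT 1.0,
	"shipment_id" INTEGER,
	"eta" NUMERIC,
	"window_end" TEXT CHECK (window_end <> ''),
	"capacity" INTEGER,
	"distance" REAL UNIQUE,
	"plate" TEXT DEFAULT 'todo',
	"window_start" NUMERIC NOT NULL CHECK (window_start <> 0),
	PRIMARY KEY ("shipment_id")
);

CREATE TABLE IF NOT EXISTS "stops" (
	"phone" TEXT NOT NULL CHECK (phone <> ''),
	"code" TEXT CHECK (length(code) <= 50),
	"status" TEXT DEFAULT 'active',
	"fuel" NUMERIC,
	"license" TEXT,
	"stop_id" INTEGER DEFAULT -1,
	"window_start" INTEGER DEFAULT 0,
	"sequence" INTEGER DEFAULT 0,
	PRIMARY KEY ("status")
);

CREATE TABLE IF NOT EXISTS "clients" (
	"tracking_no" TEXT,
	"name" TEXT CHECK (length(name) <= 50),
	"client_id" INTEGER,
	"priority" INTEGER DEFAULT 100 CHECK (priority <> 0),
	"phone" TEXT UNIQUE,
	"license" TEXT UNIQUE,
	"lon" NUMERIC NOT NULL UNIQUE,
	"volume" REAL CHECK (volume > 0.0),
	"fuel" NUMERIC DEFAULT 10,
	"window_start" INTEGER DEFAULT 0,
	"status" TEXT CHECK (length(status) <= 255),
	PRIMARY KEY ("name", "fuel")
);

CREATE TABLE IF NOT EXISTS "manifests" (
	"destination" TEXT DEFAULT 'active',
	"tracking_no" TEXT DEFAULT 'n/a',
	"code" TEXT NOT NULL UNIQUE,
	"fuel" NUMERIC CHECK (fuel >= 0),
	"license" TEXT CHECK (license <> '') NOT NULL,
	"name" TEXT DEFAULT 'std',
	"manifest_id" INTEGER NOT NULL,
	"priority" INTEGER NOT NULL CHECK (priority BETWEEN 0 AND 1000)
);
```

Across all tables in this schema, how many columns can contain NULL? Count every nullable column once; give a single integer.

shipments: 6 nullable (lon, eta, window_end, capacity, distance, plate — PK (shipment_id) and explicit NOT NULL columns excluded).
stops: 6 nullable (code, fuel, license, stop_id, window_start, sequence — PK (status) and explicit NOT NULL columns excluded).
clients: 8 nullable (tracking_no, client_id, priority, phone, license, volume, window_start, status — PK (name, fuel) and explicit NOT NULL columns excluded).
manifests: 4 nullable (destination, tracking_no, fuel, name — PK none and explicit NOT NULL columns excluded).
Total: 6 + 6 + 8 + 4 = 24.

24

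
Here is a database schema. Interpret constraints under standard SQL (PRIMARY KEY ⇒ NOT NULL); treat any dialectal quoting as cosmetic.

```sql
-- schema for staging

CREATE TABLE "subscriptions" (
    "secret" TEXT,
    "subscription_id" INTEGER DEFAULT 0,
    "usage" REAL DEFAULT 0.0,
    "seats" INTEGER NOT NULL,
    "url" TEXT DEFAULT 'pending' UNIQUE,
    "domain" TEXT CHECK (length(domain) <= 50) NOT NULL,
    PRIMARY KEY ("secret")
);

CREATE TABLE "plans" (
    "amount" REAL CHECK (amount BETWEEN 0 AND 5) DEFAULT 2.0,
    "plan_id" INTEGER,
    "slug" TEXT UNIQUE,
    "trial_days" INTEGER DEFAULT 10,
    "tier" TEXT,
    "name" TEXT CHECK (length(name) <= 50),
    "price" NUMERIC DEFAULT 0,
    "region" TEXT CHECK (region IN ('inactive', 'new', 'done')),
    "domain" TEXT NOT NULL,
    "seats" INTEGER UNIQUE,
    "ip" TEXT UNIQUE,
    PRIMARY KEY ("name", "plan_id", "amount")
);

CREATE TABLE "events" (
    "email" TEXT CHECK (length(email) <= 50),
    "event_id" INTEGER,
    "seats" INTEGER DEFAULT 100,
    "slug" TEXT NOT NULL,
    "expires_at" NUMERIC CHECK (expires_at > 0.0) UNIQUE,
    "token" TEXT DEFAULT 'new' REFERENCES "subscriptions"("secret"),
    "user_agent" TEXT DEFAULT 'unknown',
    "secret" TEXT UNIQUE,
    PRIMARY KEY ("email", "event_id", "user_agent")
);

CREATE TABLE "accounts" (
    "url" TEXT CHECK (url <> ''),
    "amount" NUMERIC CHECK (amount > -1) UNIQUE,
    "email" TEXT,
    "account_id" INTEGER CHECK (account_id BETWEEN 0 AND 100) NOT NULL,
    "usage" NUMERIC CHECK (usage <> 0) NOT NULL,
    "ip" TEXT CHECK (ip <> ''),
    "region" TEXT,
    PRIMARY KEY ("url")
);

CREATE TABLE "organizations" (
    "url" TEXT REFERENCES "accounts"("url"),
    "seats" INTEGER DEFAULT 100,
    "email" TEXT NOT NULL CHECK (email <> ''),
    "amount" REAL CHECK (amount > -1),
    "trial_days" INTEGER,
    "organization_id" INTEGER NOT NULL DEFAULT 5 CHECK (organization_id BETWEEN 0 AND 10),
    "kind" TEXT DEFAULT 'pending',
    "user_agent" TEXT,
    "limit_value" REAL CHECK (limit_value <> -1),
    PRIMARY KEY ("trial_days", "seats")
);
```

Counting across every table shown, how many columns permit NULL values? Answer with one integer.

subscriptions: 3 nullable (subscription_id, usage, url — PK (secret) and explicit NOT NULL columns excluded).
plans: 7 nullable (slug, trial_days, tier, price, region, seats, ip — PK (name, plan_id, amount) and explicit NOT NULL columns excluded).
events: 4 nullable (seats, expires_at, token, secret — PK (email, event_id, user_agent) and explicit NOT NULL columns excluded).
accounts: 4 nullable (amount, email, ip, region — PK (url) and explicit NOT NULL columns excluded).
organizations: 5 nullable (url, amount, kind, user_agent, limit_value — PK (trial_days, seats) and explicit NOT NULL columns excluded).
Total: 3 + 7 + 4 + 4 + 5 = 23.

23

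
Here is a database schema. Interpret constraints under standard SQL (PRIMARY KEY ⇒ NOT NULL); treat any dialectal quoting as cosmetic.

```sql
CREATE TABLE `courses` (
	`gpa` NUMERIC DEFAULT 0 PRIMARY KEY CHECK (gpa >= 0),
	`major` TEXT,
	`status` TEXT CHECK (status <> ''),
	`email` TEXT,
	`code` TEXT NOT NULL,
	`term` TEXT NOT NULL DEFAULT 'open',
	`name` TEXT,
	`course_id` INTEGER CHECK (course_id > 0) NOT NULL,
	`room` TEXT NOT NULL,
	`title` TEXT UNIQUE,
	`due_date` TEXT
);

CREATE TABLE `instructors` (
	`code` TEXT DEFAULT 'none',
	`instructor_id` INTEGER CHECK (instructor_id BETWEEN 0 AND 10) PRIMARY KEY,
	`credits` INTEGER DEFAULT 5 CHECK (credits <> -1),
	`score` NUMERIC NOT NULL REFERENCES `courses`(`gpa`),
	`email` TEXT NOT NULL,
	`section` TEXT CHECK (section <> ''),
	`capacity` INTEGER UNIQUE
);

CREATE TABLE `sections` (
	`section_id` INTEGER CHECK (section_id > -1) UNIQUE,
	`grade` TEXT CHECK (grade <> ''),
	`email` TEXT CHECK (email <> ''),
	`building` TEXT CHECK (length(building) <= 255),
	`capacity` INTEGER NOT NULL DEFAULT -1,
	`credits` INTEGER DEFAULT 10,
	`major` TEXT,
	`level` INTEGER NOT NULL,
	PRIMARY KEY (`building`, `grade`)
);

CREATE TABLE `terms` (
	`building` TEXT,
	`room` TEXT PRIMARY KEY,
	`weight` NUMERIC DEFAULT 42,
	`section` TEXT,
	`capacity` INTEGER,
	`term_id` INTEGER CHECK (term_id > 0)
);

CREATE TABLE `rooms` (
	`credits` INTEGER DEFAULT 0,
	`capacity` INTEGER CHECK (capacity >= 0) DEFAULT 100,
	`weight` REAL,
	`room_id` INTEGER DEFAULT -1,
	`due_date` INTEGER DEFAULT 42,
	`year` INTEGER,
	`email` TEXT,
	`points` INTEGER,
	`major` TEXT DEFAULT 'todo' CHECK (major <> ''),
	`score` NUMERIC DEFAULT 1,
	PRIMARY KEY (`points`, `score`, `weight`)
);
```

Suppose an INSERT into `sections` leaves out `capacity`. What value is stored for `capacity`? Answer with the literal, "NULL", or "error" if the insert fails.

-1

capacity has an explicit DEFAULT -1.
When the column is omitted from an INSERT, that default is used.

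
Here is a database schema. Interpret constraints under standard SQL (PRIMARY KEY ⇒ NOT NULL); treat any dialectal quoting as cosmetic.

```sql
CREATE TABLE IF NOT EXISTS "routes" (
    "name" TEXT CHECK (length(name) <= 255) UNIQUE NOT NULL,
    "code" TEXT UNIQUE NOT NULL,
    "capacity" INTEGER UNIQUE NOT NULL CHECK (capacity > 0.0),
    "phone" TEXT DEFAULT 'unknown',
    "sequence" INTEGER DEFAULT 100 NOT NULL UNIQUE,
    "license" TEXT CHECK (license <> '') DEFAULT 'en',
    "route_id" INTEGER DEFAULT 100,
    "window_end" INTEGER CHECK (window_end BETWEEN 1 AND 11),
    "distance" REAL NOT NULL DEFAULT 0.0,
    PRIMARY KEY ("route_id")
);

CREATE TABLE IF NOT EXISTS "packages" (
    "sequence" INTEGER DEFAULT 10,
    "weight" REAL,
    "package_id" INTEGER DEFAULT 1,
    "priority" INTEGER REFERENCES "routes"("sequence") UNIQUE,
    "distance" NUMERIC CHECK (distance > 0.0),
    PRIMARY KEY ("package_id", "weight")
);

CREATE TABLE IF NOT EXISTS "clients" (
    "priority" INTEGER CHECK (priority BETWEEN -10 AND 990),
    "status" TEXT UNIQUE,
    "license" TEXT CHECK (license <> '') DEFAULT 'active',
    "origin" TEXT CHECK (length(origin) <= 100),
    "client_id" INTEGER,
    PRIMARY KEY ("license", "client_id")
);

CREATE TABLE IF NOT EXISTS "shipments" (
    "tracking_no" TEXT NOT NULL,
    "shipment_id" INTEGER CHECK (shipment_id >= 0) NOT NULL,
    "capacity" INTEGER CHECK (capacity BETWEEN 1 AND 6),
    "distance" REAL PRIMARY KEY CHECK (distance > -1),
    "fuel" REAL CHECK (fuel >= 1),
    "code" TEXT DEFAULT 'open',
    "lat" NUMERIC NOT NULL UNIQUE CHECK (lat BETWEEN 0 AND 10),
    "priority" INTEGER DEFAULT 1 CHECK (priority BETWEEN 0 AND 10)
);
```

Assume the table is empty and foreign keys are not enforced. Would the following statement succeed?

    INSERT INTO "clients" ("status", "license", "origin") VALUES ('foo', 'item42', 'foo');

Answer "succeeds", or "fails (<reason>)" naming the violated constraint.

client_id is omitted from the column list and has no DEFAULT, so it would receive NULL.
But client_id is part of the PRIMARY KEY (implied NOT NULL).

fails (NOT NULL on client_id)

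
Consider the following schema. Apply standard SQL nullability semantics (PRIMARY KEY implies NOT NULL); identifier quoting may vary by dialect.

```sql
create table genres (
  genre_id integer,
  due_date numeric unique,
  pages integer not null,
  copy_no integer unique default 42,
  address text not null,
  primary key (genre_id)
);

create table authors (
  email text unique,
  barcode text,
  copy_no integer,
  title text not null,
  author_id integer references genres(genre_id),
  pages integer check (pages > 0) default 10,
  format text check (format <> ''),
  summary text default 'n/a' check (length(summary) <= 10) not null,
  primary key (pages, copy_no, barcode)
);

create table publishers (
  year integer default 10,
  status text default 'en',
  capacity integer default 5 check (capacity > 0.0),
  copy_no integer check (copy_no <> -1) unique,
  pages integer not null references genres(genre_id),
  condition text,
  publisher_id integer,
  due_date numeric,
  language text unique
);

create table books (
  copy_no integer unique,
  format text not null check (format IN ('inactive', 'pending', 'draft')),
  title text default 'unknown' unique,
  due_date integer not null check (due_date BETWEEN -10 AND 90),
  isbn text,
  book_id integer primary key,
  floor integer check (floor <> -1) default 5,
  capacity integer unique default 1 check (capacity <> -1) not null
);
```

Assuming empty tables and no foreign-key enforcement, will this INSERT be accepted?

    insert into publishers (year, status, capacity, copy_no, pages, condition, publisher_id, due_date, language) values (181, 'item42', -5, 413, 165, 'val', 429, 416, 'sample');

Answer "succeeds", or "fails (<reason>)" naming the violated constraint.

The value -5 for capacity violates CHECK (capacity > 0.0).

fails (CHECK on capacity)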